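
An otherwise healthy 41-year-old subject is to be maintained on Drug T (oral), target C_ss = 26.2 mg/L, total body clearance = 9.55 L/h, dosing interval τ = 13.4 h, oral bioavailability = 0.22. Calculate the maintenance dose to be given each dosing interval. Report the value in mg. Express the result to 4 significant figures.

At steady state, F × (Dose/τ) = Css × CL.
Dose = Css × CL × τ / F = 26.2 × 9.550 × 13.4 / 0.22 = 15240 mg

15240 mg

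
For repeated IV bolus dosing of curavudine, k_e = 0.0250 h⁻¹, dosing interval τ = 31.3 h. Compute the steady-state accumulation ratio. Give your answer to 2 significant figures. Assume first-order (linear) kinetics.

1.8

e^(−kτ) = e^(−0.02500 × 31.3) = 0.4573
Accumulation ratio R = 1 / (1 − e^(−kτ)) = 1 / (1 − 0.4573) = 1.843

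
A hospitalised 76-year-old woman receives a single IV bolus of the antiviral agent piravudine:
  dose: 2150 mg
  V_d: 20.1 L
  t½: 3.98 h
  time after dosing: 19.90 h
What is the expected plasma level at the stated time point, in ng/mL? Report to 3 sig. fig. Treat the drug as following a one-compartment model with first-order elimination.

C₀ = Dose / Vd = 2150 / 20.1 = 107.0 mg/L
k = ln2 / t½ = 0.693147 / 3.98 = 0.1742 h⁻¹
t / t½ = 19.90 / 3.98 = 5 half-lives
C = C₀ × (1/2)^5 = 107.0 × 0.03125 = 3.344 mg/L
Convert: 3.344 mg/L × 1000 = 3344 ng/mL

3340 ng/mL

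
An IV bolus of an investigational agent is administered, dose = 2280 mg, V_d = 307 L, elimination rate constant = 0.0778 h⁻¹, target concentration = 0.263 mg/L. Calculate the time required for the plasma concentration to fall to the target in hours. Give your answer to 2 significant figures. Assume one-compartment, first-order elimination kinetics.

43 h

C₀ = Dose / Vd = 2280 / 307 = 7.427 mg/L
t = ln(C₀ / C) / k = ln(7.427 / 0.263) / 0.07780
  = ln(28.24) / 0.07780 = 3.341 / 0.07780 = 42.94 h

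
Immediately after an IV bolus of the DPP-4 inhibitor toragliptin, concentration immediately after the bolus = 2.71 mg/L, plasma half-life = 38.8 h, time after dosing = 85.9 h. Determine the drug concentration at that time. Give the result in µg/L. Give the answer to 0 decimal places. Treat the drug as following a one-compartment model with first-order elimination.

584 µg/L

k = ln2 / t½ = 0.693147 / 38.8 = 0.01786 h⁻¹
C = C₀ · e^(−k·t) = 2.710 × e^(−0.01786 × 85.9)
  = 2.710 × 0.2156 = 0.5843 mg/L
Convert: 0.5843 mg/L × 1000 = 584.3 µg/L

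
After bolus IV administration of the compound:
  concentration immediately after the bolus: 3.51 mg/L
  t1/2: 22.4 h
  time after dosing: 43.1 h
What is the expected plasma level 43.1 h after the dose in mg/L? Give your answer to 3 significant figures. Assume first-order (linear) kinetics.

k = ln2 / t½ = 0.693147 / 22.4 = 0.03094 h⁻¹
C = C₀ · e^(−k·t) = 3.510 × e^(−0.03094 × 43.1)
  = 3.510 × 0.2635 = 0.9249 mg/L

0.925 mg/L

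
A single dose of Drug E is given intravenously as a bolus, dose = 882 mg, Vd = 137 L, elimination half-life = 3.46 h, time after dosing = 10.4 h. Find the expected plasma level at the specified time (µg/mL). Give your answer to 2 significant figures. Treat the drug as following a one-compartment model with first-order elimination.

C₀ = Dose / Vd = 882.0 / 137 = 6.438 mg/L
k = ln2 / t½ = 0.693147 / 3.46 = 0.2003 h⁻¹
C = C₀ · e^(−k·t) = 6.438 × e^(−0.2003 × 10.4)
  = 6.438 × 0.1245 = 0.8015 mg/L
(0.8015 mg/L = 0.8015 µg/mL)

0.80 µg/mL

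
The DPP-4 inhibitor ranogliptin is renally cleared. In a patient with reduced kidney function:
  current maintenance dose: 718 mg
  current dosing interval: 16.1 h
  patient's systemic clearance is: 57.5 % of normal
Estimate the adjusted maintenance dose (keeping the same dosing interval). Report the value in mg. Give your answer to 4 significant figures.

To keep the same average steady-state level, dosing rate must scale with clearance.
CL ratio = 57.5 / 100 = 0.5750
New dose (same interval) = 718 × 0.5750 = 412.9 mg

412.9 mg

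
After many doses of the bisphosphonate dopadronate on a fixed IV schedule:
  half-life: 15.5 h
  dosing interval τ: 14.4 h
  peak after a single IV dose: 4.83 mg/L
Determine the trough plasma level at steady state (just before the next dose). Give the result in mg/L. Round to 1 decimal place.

k = ln2 / t½ = 0.693147 / 15.5 = 0.04472 h⁻¹
e^(−kτ) = e^(−0.04472 × 14.4) = 0.5252
Accumulation ratio R = 1 / (1 − e^(−kτ)) = 1 / (1 − 0.5252) = 2.106
Steady-state trough = C₀ × R × e^(−kτ) = 4.83 × 2.106 × 0.5252 = 5.342 mg/L

5.3 mg/L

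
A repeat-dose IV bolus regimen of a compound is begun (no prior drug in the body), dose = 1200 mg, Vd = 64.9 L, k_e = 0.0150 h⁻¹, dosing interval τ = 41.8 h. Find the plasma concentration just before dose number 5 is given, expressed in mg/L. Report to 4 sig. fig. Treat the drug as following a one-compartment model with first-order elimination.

C₀ per dose = Dose / Vd = 1200 / 64.9 = 18.49 mg/L
Fraction remaining after one interval: r = e^(−kτ) = e^(−0.01500 × 41.8) = 0.5342
Before dose 5, 4 doses have been given (aged 1τ, 2τ, 3τ, 4τ).
C_trough = C₀ × (r + r² + … + r^4) = C₀ × r(1−r^4)/(1−r)
        = 18.49 × 0.5342 × (1 − 0.08144) / (1 − 0.5342) = 19.48 mg/L

19.48 mg/L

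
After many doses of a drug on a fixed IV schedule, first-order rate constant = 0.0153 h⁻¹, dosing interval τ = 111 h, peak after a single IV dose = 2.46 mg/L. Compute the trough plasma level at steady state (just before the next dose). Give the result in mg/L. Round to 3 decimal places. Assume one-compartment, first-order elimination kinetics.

e^(−kτ) = e^(−0.01530 × 111) = 0.1830
Accumulation ratio R = 1 / (1 − e^(−kτ)) = 1 / (1 − 0.1830) = 1.224
Steady-state trough = C₀ × R × e^(−kτ) = 2.46 × 1.224 × 0.1830 = 0.5510 mg/L

0.551 mg/L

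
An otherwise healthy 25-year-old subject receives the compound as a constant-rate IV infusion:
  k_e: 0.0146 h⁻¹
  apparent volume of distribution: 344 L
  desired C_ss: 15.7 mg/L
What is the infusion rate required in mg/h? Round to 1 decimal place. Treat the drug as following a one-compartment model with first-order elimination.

78.9 mg/h

CL = k × Vd = 0.01460 × 344 = 5.022 L/h
At steady state, infusion rate R₀ = Css × CL = 15.7 × 5.022 = 78.85 mg/h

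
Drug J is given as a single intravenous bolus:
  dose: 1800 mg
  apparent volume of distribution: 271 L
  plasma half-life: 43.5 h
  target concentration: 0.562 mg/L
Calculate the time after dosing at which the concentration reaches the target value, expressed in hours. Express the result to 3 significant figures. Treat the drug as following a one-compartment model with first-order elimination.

C₀ = Dose / Vd = 1800 / 271 = 6.642 mg/L
k = ln2 / t½ = 0.693147 / 43.5 = 0.01593 h⁻¹
t = ln(C₀ / C) / k = ln(6.642 / 0.562) / 0.01593
  = ln(11.82) / 0.01593 = 2.470 / 0.01593 = 155.1 h

155 h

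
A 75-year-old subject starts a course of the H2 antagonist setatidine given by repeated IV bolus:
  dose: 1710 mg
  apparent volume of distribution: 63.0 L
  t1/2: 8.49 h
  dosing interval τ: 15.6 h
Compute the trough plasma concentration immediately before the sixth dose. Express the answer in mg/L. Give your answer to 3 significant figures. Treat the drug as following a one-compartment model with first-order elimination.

10.5 mg/L

C₀ per dose = Dose / Vd = 1710 / 63.0 = 27.14 mg/L
k = ln2 / t½ = 0.693147 / 8.49 = 0.08164 h⁻¹
Fraction remaining after one interval: r = e^(−kτ) = e^(−0.08164 × 15.6) = 0.2798
Before dose 6, 5 doses have been given (aged 1τ, 2τ, 3τ, 4τ, 5τ).
C_trough = C₀ × (r + r² + … + r^5) = C₀ × r(1−r^5)/(1−r)
        = 27.14 × 0.2798 × (1 − 0.001715) / (1 − 0.2798) = 10.53 mg/L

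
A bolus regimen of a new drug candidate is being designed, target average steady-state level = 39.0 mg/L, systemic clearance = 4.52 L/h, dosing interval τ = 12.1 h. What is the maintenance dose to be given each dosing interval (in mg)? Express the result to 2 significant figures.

At steady state, Dose/τ = Css × CL.
Dose = Css × CL × τ = 39.0 × 4.520 × 12.1 = 2133 mg

2100 mg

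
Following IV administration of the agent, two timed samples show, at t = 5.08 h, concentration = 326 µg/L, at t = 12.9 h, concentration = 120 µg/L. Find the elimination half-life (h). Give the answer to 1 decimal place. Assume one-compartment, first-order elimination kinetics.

5.4 h

k = ln(C₁/C₂) / (t₂ − t₁) = ln(326/120) / (12.9 − 5.08)
  = 0.9994 / 7.820 = 0.1278 h⁻¹
t½ = ln2 / k = 0.693147 / 0.1278 = 5.424 h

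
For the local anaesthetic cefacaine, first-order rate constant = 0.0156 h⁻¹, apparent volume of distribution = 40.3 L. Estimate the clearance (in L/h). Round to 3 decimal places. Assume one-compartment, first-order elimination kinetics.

CL = k × Vd = 0.0156 × 40.3 = 0.6287 L/h

0.629 L/h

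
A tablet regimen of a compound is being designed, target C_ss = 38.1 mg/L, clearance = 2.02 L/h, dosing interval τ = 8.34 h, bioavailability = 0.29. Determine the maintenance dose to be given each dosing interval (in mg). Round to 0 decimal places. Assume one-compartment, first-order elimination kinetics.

At steady state, F × (Dose/τ) = Css × CL.
Dose = Css × CL × τ / F = 38.1 × 2.020 × 8.34 / 0.29 = 2213 mg

2213 mg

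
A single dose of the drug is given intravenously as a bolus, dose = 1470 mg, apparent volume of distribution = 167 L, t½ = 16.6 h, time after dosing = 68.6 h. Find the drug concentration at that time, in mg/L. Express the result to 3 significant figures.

0.502 mg/L

C₀ = Dose / Vd = 1470 / 167 = 8.802 mg/L
k = ln2 / t½ = 0.693147 / 16.6 = 0.04176 h⁻¹
C = C₀ · e^(−k·t) = 8.802 × e^(−0.04176 × 68.6)
  = 8.802 × 0.05700 = 0.5017 mg/L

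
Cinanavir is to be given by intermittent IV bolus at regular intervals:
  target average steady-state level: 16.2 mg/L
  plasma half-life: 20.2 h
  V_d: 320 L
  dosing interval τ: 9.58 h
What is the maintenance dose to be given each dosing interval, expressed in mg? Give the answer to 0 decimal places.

k = ln2 / t½ = 0.693147 / 20.2 = 0.03431 h⁻¹
CL = k × Vd = 0.03431 × 320 = 10.98 L/h
At steady state, Dose/τ = Css × CL.
Dose = Css × CL × τ = 16.2 × 10.98 × 9.58 = 1704 mg

1704 mg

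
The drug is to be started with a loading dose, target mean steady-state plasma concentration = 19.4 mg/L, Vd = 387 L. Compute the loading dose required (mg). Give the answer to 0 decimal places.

7508 mg

LD = Css × Vd = 19.4 × 387 = 7508 mg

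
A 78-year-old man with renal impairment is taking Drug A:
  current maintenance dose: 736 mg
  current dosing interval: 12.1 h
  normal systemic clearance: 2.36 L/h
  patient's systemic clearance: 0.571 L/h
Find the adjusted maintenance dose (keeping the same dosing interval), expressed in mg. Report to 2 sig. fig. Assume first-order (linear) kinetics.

To keep the same average steady-state level, dosing rate must scale with clearance.
CL ratio = 0.571 / 2.36 = 0.2419
New dose (same interval) = 736 × 0.2419 = 178.0 mg

180 mg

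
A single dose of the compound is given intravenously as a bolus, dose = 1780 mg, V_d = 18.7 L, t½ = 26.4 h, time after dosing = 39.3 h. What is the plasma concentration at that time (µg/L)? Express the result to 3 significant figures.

C₀ = Dose / Vd = 1780 / 18.7 = 95.19 mg/L
k = ln2 / t½ = 0.693147 / 26.4 = 0.02626 h⁻¹
C = C₀ · e^(−k·t) = 95.19 × e^(−0.02626 × 39.3)
  = 95.19 × 0.3563 = 33.92 mg/L
Convert: 33.92 mg/L × 1000 = 33920 µg/L

33900 µg/L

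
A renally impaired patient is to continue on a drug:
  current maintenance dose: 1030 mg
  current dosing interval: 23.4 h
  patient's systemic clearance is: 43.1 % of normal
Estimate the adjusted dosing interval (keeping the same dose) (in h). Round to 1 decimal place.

54.3 h

To keep the same average steady-state level, dosing rate must scale with clearance.
CL ratio = 43.1 / 100 = 0.4310
New interval (same dose) = 23.4 / 0.4310 = 54.29 h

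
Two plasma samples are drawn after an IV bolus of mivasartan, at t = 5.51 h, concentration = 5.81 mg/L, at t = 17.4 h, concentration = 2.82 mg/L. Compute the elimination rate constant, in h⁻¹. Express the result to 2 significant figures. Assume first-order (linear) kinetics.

0.061 h⁻¹

k = ln(C₁/C₂) / (t₂ − t₁) = ln(5.81/2.82) / (17.4 − 5.51)
  = 0.7228 / 11.89 = 0.06079 h⁻¹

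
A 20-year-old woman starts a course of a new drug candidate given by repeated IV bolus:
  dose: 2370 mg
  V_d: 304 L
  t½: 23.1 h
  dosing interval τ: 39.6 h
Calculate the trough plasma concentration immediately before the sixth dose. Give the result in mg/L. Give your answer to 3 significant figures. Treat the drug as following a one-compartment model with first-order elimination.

3.41 mg/L

C₀ per dose = Dose / Vd = 2370 / 304 = 7.796 mg/L
k = ln2 / t½ = 0.693147 / 23.1 = 0.03001 h⁻¹
Fraction remaining after one interval: r = e^(−kτ) = e^(−0.03001 × 39.6) = 0.3047
Before dose 6, 5 doses have been given (aged 1τ, 2τ, 3τ, 4τ, 5τ).
C_trough = C₀ × (r + r² + … + r^5) = C₀ × r(1−r^5)/(1−r)
        = 7.796 × 0.3047 × (1 − 0.002626) / (1 − 0.3047) = 3.407 mg/L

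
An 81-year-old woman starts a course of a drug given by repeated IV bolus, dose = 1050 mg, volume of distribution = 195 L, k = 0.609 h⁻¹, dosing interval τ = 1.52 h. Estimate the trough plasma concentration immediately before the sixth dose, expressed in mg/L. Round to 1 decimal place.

3.5 mg/L

C₀ per dose = Dose / Vd = 1050 / 195 = 5.385 mg/L
Fraction remaining after one interval: r = e^(−kτ) = e^(−0.6090 × 1.52) = 0.3963
Before dose 6, 5 doses have been given (aged 1τ, 2τ, 3τ, 4τ, 5τ).
C_trough = C₀ × (r + r² + … + r^5) = C₀ × r(1−r^5)/(1−r)
        = 5.385 × 0.3963 × (1 − 0.009775) / (1 − 0.3963) = 3.500 mg/L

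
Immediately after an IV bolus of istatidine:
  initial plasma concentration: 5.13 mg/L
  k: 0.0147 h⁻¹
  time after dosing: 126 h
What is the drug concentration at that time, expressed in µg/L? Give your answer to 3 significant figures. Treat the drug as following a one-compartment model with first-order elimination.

805 µg/L

C = C₀ · e^(−k·t) = 5.130 × e^(−0.01470 × 126)
  = 5.130 × 0.1569 = 0.8049 mg/L
Convert: 0.8049 mg/L × 1000 = 804.9 µg/L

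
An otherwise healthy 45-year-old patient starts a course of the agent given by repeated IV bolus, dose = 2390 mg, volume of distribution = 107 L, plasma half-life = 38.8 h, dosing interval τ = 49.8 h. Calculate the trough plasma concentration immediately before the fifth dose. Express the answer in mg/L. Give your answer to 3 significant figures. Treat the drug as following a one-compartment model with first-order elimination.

C₀ per dose = Dose / Vd = 2390 / 107 = 22.34 mg/L
k = ln2 / t½ = 0.693147 / 38.8 = 0.01786 h⁻¹
Fraction remaining after one interval: r = e^(−kτ) = e^(−0.01786 × 49.8) = 0.4109
Before dose 5, 4 doses have been given (aged 1τ, 2τ, 3τ, 4τ).
C_trough = C₀ × (r + r² + … + r^4) = C₀ × r(1−r^4)/(1−r)
        = 22.34 × 0.4109 × (1 − 0.02851) / (1 − 0.4109) = 15.14 mg/L

15.1 mg/L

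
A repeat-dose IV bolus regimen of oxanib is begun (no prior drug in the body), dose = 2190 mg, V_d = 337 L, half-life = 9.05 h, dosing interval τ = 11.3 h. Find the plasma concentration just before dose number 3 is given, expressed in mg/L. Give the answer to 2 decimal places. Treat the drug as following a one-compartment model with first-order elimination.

3.89 mg/L

C₀ per dose = Dose / Vd = 2190 / 337 = 6.499 mg/L
k = ln2 / t½ = 0.693147 / 9.05 = 0.07659 h⁻¹
Fraction remaining after one interval: r = e^(−kτ) = e^(−0.07659 × 11.3) = 0.4209
Before dose 3, 2 doses have been given (aged 1τ, 2τ).
C_trough = C₀ × (r + r²) = 6.499 × (0.4209 + 0.1772) = 3.887 mg/L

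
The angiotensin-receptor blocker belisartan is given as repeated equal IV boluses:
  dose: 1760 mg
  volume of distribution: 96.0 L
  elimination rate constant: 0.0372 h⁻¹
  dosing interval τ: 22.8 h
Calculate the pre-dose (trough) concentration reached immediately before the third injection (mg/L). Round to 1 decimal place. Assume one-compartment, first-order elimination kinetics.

C₀ per dose = Dose / Vd = 1760 / 96.0 = 18.33 mg/L
Fraction remaining after one interval: r = e^(−kτ) = e^(−0.03720 × 22.8) = 0.4282
Before dose 3, 2 doses have been given (aged 1τ, 2τ).
C_trough = C₀ × (r + r²) = 18.33 × (0.4282 + 0.1834) = 11.21 mg/L

11.2 mg/L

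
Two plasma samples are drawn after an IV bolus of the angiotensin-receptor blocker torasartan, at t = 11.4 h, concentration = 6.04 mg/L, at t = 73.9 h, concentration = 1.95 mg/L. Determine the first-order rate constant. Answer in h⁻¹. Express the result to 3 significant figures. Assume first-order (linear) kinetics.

k = ln(C₁/C₂) / (t₂ − t₁) = ln(6.04/1.95) / (73.9 − 11.4)
  = 1.131 / 62.50 = 0.01810 h⁻¹

0.0181 h⁻¹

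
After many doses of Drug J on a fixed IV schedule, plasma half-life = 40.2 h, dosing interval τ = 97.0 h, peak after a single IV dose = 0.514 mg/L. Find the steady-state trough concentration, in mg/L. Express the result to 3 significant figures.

k = ln2 / t½ = 0.693147 / 40.2 = 0.01724 h⁻¹
e^(−kτ) = e^(−0.01724 × 97.0) = 0.1878
Accumulation ratio R = 1 / (1 − e^(−kτ)) = 1 / (1 − 0.1878) = 1.231
Steady-state trough = C₀ × R × e^(−kτ) = 0.514 × 1.231 × 0.1878 = 0.1188 mg/L

0.119 mg/L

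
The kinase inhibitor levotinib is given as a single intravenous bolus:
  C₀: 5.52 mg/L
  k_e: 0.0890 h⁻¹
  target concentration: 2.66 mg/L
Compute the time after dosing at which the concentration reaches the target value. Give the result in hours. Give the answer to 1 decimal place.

8.2 h

t = ln(C₀ / C) / k = ln(5.520 / 2.66) / 0.08900
  = ln(2.075) / 0.08900 = 0.7300 / 0.08900 = 8.202 h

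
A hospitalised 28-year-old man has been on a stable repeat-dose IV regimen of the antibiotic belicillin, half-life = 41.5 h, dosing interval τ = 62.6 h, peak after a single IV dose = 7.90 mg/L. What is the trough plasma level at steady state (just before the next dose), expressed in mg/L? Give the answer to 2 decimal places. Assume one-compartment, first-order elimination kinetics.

4.28 mg/L

k = ln2 / t½ = 0.693147 / 41.5 = 0.01670 h⁻¹
e^(−kτ) = e^(−0.01670 × 62.6) = 0.3515
Accumulation ratio R = 1 / (1 − e^(−kτ)) = 1 / (1 − 0.3515) = 1.542
Steady-state trough = C₀ × R × e^(−kτ) = 7.90 × 1.542 × 0.3515 = 4.282 mg/L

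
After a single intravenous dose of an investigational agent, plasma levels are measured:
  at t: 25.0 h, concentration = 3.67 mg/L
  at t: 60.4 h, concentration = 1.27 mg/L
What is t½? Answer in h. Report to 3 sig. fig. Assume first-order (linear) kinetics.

23.1 h

k = ln(C₁/C₂) / (t₂ − t₁) = ln(3.67/1.27) / (60.4 − 25.0)
  = 1.061 / 35.40 = 0.02997 h⁻¹
t½ = ln2 / k = 0.693147 / 0.02997 = 23.13 h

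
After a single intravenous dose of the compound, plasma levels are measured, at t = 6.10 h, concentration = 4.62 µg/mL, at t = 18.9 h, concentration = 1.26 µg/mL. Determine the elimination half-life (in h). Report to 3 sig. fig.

k = ln(C₁/C₂) / (t₂ − t₁) = ln(4.62/1.26) / (18.9 − 6.10)
  = 1.299 / 12.80 = 0.1015 h⁻¹
t½ = ln2 / k = 0.693147 / 0.1015 = 6.829 h

6.83 h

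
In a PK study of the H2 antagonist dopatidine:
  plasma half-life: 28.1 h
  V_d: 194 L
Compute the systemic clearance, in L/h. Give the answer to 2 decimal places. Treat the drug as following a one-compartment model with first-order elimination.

k = ln2 / t½ = 0.693147 / 28.1 = 0.02467 h⁻¹
CL = k × Vd = 0.02467 × 194 = 4.786 L/h

4.79 L/h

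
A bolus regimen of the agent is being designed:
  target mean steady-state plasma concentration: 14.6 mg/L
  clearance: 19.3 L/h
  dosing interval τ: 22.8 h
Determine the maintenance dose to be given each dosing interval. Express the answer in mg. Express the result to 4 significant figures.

At steady state, Dose/τ = Css × CL.
Dose = Css × CL × τ = 14.6 × 19.30 × 22.8 = 6425 mg

6425 mg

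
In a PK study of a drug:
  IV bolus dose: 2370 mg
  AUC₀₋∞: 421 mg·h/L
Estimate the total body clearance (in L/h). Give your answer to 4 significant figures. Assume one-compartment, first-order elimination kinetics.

5.629 L/h

CL = Dose / AUC = 2370 / 421 = 5.629 L/h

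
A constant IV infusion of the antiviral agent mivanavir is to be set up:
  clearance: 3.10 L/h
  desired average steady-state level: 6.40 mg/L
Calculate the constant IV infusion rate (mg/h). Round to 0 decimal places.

At steady state, infusion rate R₀ = Css × CL = 6.40 × 3.100 = 19.84 mg/h

20 mg/h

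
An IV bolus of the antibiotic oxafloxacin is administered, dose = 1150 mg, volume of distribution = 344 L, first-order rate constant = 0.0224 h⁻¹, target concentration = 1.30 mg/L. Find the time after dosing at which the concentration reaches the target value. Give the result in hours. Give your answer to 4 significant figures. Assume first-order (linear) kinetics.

C₀ = Dose / Vd = 1150 / 344 = 3.343 mg/L
t = ln(C₀ / C) / k = ln(3.343 / 1.30) / 0.02240
  = ln(2.572) / 0.02240 = 0.9447 / 0.02240 = 42.17 h

42.17 h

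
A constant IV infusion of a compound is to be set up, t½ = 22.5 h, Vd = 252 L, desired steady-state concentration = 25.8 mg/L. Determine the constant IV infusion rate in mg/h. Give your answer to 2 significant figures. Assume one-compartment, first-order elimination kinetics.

200 mg/h

k = ln2 / t½ = 0.693147 / 22.5 = 0.03081 h⁻¹
CL = k × Vd = 0.03081 × 252 = 7.764 L/h
At steady state, infusion rate R₀ = Css × CL = 25.8 × 7.764 = 200.3 mg/h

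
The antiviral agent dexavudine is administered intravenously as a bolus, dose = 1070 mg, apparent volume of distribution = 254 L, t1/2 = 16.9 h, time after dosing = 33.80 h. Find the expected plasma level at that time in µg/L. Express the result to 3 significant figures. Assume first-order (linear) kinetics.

C₀ = Dose / Vd = 1070 / 254 = 4.213 mg/L
k = ln2 / t½ = 0.693147 / 16.9 = 0.04101 h⁻¹
t / t½ = 33.80 / 16.9 = 2 half-lives
C = C₀ × (1/2)^2 = 4.213 × 0.2500 = 1.053 mg/L
Convert: 1.053 mg/L × 1000 = 1053 µg/L

1050 µg/L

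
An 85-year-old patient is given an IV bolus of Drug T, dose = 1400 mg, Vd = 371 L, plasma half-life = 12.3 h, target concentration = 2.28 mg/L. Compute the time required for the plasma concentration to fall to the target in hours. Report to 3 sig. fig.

C₀ = Dose / Vd = 1400 / 371 = 3.774 mg/L
k = ln2 / t½ = 0.693147 / 12.3 = 0.05635 h⁻¹
t = ln(C₀ / C) / k = ln(3.774 / 2.28) / 0.05635
  = ln(1.655) / 0.05635 = 0.5038 / 0.05635 = 8.941 h

8.94 h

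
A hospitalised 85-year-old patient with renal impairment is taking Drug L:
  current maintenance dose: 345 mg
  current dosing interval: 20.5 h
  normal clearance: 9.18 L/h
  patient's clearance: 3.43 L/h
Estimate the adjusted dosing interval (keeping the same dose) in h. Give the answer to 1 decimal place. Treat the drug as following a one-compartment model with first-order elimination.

To keep the same average steady-state level, dosing rate must scale with clearance.
CL ratio = 3.43 / 9.18 = 0.3736
New interval (same dose) = 20.5 / 0.3736 = 54.87 h

54.9 h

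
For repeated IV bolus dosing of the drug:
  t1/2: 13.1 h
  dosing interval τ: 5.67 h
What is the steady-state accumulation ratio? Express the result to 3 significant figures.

3.86

k = ln2 / t½ = 0.693147 / 13.1 = 0.05291 h⁻¹
e^(−kτ) = e^(−0.05291 × 5.67) = 0.7408
Accumulation ratio R = 1 / (1 − e^(−kτ)) = 1 / (1 − 0.7408) = 3.858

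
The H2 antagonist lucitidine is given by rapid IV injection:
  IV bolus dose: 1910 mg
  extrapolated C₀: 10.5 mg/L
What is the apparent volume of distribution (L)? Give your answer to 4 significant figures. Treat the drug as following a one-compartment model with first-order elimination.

Vd = Dose / C₀ = 1910 / 10.5 = 181.9 L

181.9 L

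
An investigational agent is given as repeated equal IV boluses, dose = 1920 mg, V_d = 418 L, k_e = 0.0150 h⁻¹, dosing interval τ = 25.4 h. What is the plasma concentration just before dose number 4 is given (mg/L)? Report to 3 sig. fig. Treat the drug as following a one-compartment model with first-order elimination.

6.75 mg/L

C₀ per dose = Dose / Vd = 1920 / 418 = 4.593 mg/L
Fraction remaining after one interval: r = e^(−kτ) = e^(−0.01500 × 25.4) = 0.6832
Before dose 4, 3 doses have been given (aged 1τ, 2τ, 3τ).
C_trough = C₀ × (r + r² + … + r^3) = C₀ × r(1−r^3)/(1−r)
        = 4.593 × 0.6832 × (1 − 0.3189) / (1 − 0.6832) = 6.746 mg/L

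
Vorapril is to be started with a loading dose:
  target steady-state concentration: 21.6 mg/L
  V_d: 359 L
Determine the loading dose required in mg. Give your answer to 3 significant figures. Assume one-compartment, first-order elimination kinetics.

7750 mg

LD = Css × Vd = 21.6 × 359 = 7754 mg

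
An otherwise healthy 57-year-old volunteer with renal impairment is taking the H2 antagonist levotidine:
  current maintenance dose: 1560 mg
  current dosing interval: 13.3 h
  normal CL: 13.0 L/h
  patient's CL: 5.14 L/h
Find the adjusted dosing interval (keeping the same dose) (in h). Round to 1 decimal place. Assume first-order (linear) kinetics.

33.6 h

To keep the same average steady-state level, dosing rate must scale with clearance.
CL ratio = 5.14 / 13.0 = 0.3954
New interval (same dose) = 13.3 / 0.3954 = 33.64 h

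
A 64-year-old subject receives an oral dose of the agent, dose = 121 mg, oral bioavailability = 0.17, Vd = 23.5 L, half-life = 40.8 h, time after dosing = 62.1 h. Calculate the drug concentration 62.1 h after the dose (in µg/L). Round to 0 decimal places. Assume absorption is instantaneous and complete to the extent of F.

305 µg/L

Amount reaching circulation = F × Dose = 0.17 × 121.0 = 20.57 mg
C₀ = F·Dose / Vd = 20.57 / 23.5 = 0.8753 mg/L
k = ln2 / t½ = 0.693147 / 40.8 = 0.01699 h⁻¹
C = C₀ · e^(−k·t) = 0.8753 × e^(−0.01699 × 62.1)
  = 0.8753 × 0.3482 = 0.3048 mg/L
Convert: 0.3048 mg/L × 1000 = 304.8 µg/L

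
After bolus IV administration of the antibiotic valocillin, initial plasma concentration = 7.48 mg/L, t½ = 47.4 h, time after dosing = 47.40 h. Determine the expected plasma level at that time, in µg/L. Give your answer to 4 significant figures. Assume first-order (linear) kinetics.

k = ln2 / t½ = 0.693147 / 47.4 = 0.01462 h⁻¹
t / t½ = 47.40 / 47.4 = 1 half-lives
C = C₀ × (1/2)^1 = 7.480 × 0.5000 = 3.740 mg/L
Convert: 3.740 mg/L × 1000 = 3740 µg/L

3740 µg/L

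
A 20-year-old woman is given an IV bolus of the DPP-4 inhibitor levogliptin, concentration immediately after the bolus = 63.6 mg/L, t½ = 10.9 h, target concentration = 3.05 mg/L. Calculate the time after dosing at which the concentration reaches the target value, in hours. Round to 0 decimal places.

k = ln2 / t½ = 0.693147 / 10.9 = 0.06359 h⁻¹
t = ln(C₀ / C) / k = ln(63.60 / 3.05) / 0.06359
  = ln(20.85) / 0.06359 = 3.037 / 0.06359 = 47.76 h

48 h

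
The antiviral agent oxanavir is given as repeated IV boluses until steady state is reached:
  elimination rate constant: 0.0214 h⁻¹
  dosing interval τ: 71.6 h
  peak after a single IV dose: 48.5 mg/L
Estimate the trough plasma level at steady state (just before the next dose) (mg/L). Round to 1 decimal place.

13.4 mg/L

e^(−kτ) = e^(−0.02140 × 71.6) = 0.2161
Accumulation ratio R = 1 / (1 − e^(−kτ)) = 1 / (1 − 0.2161) = 1.276
Steady-state trough = C₀ × R × e^(−kτ) = 48.5 × 1.276 × 0.2161 = 13.37 mg/L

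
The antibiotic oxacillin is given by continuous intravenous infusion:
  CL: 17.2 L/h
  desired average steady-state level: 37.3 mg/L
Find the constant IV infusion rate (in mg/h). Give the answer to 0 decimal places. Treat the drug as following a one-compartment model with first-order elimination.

642 mg/h

At steady state, infusion rate R₀ = Css × CL = 37.3 × 17.20 = 641.6 mg/h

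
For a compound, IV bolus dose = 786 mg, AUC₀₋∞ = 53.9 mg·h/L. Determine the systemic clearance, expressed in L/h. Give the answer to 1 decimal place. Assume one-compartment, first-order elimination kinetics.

CL = Dose / AUC = 786 / 53.9 = 14.58 L/h

14.6 L/h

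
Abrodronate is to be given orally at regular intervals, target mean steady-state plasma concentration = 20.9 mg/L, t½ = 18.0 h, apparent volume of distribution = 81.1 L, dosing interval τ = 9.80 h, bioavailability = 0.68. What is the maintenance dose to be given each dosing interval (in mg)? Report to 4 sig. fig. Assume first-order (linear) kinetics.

k = ln2 / t½ = 0.693147 / 18.0 = 0.03851 h⁻¹
CL = k × Vd = 0.03851 × 81.1 = 3.123 L/h
At steady state, F × (Dose/τ) = Css × CL.
Dose = Css × CL × τ / F = 20.9 × 3.123 × 9.80 / 0.68 = 940.7 mg

940.7 mg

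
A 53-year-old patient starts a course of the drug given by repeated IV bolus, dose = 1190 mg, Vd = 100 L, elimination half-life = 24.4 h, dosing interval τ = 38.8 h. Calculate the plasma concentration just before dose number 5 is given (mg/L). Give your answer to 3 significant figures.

5.85 mg/L

C₀ per dose = Dose / Vd = 1190 / 100 = 11.90 mg/L
k = ln2 / t½ = 0.693147 / 24.4 = 0.02841 h⁻¹
Fraction remaining after one interval: r = e^(−kτ) = e^(−0.02841 × 38.8) = 0.3321
Before dose 5, 4 doses have been given (aged 1τ, 2τ, 3τ, 4τ).
C_trough = C₀ × (r + r² + … + r^4) = C₀ × r(1−r^4)/(1−r)
        = 11.90 × 0.3321 × (1 − 0.01216) / (1 − 0.3321) = 5.845 mg/L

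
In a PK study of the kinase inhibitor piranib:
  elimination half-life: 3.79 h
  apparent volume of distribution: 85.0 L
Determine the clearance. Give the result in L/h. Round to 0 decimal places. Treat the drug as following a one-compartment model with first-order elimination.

16 L/h

k = ln2 / t½ = 0.693147 / 3.79 = 0.1829 h⁻¹
CL = k × Vd = 0.1829 × 85.0 = 15.55 L/h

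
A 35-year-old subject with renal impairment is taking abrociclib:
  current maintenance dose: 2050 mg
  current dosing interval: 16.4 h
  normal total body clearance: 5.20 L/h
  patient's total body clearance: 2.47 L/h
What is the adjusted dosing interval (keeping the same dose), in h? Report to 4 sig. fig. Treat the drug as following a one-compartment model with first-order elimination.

To keep the same average steady-state level, dosing rate must scale with clearance.
CL ratio = 2.47 / 5.20 = 0.4750
New interval (same dose) = 16.4 / 0.4750 = 34.53 h

34.53 h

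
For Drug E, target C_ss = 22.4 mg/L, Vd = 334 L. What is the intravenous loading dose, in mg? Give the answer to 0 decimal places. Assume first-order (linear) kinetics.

7482 mg

LD = Css × Vd = 22.4 × 334 = 7482 mg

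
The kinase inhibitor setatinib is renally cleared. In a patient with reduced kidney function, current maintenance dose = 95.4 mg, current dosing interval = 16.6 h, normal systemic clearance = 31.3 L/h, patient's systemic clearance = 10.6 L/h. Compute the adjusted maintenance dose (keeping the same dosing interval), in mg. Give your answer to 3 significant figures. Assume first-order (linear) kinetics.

To keep the same average steady-state level, dosing rate must scale with clearance.
CL ratio = 10.6 / 31.3 = 0.3387
New dose (same interval) = 95.4 × 0.3387 = 32.31 mg

32.3 mg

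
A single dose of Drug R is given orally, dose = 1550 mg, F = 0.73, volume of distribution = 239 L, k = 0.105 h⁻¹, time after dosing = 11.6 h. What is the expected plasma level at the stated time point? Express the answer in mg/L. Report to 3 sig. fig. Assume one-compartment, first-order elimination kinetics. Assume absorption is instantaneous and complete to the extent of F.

Amount reaching circulation = F × Dose = 0.73 × 1550 = 1132 mg
C₀ = F·Dose / Vd = 1132 / 239 = 4.736 mg/L
C = C₀ · e^(−k·t) = 4.736 × e^(−0.1050 × 11.6)
  = 4.736 × 0.2958 = 1.401 mg/L

1.40 mg/L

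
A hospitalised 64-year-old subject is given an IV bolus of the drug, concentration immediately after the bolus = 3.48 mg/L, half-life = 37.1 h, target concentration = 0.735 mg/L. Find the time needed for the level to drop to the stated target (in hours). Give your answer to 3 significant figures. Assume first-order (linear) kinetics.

k = ln2 / t½ = 0.693147 / 37.1 = 0.01868 h⁻¹
t = ln(C₀ / C) / k = ln(3.480 / 0.735) / 0.01868
  = ln(4.735) / 0.01868 = 1.555 / 0.01868 = 83.24 h

83.2 h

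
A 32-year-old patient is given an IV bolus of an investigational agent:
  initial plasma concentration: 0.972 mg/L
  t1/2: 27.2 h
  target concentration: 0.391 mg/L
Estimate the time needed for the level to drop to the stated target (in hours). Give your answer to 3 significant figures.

35.7 h

k = ln2 / t½ = 0.693147 / 27.2 = 0.02548 h⁻¹
t = ln(C₀ / C) / k = ln(0.9720 / 0.391) / 0.02548
  = ln(2.486) / 0.02548 = 0.9107 / 0.02548 = 35.74 h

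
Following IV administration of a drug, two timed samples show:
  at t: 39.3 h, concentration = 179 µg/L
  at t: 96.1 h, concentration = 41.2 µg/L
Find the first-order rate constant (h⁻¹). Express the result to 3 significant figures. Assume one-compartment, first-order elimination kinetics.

0.0259 h⁻¹

k = ln(C₁/C₂) / (t₂ − t₁) = ln(179/41.2) / (96.1 − 39.3)
  = 1.469 / 56.80 = 0.02586 h⁻¹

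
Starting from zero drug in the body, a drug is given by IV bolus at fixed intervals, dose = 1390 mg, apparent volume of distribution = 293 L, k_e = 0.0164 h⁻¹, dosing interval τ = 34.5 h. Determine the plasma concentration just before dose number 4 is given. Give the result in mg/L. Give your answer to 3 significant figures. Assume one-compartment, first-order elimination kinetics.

5.09 mg/L

C₀ per dose = Dose / Vd = 1390 / 293 = 4.744 mg/L
Fraction remaining after one interval: r = e^(−kτ) = e^(−0.01640 × 34.5) = 0.5679
Before dose 4, 3 doses have been given (aged 1τ, 2τ, 3τ).
C_trough = C₀ × (r + r² + … + r^3) = C₀ × r(1−r^3)/(1−r)
        = 4.744 × 0.5679 × (1 − 0.1832) / (1 − 0.5679) = 5.093 mg/L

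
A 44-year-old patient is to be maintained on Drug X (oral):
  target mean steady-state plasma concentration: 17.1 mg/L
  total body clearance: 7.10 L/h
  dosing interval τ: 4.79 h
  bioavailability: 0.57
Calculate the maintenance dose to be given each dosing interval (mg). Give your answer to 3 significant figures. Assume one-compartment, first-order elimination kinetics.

At steady state, F × (Dose/τ) = Css × CL.
Dose = Css × CL × τ / F = 17.1 × 7.100 × 4.79 / 0.57 = 1020 mg

1020 mg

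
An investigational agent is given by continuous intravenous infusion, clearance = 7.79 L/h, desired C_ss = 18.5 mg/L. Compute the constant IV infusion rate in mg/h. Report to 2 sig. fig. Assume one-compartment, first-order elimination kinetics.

At steady state, infusion rate R₀ = Css × CL = 18.5 × 7.790 = 144.1 mg/h

140 mg/h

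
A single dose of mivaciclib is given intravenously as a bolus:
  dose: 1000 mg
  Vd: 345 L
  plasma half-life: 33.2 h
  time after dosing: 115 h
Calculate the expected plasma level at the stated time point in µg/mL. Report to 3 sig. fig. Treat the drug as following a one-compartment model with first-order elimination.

C₀ = Dose / Vd = 1000 / 345 = 2.899 mg/L
k = ln2 / t½ = 0.693147 / 33.2 = 0.02088 h⁻¹
C = C₀ · e^(−k·t) = 2.899 × e^(−0.02088 × 115)
  = 2.899 × 0.09061 = 0.2627 mg/L
(0.2627 mg/L = 0.2627 µg/mL)

0.263 µg/mL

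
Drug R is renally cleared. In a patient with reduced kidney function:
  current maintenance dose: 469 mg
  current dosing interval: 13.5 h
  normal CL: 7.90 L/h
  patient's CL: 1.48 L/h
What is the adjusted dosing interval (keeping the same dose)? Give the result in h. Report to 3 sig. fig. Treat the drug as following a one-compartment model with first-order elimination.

To keep the same average steady-state level, dosing rate must scale with clearance.
CL ratio = 1.48 / 7.90 = 0.1873
New interval (same dose) = 13.5 / 0.1873 = 72.08 h

72.1 h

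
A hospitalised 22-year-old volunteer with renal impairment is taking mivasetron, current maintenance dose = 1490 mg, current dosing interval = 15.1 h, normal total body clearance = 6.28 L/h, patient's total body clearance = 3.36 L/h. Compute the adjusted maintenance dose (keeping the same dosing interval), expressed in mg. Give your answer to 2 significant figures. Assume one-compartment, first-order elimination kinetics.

To keep the same average steady-state level, dosing rate must scale with clearance.
CL ratio = 3.36 / 6.28 = 0.5350
New dose (same interval) = 1490 × 0.5350 = 797.2 mg

800 mg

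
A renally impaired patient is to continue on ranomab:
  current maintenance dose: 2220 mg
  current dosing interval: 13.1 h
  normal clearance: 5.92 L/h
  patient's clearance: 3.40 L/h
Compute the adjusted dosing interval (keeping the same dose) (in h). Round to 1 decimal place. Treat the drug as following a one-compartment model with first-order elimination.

22.8 h

To keep the same average steady-state level, dosing rate must scale with clearance.
CL ratio = 3.40 / 5.92 = 0.5743
New interval (same dose) = 13.1 / 0.5743 = 22.81 h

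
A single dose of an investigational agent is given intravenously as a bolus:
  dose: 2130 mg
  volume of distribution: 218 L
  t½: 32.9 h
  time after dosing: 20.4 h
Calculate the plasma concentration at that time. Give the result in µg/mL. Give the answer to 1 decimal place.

C₀ = Dose / Vd = 2130 / 218 = 9.771 mg/L
k = ln2 / t½ = 0.693147 / 32.9 = 0.02107 h⁻¹
C = C₀ · e^(−k·t) = 9.771 × e^(−0.02107 × 20.4)
  = 9.771 × 0.6506 = 6.357 mg/L
(6.357 mg/L = 6.357 µg/mL)

6.4 µg/mL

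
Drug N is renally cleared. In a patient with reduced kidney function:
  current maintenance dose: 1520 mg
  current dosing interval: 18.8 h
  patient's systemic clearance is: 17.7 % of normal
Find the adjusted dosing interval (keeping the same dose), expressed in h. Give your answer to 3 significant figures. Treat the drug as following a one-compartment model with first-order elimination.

106 h

To keep the same average steady-state level, dosing rate must scale with clearance.
CL ratio = 17.7 / 100 = 0.1770
New interval (same dose) = 18.8 / 0.1770 = 106.2 h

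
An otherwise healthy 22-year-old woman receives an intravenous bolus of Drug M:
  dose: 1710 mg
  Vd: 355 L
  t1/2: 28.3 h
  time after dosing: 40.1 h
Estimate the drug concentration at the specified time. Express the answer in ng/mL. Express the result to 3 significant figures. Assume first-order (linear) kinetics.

C₀ = Dose / Vd = 1710 / 355 = 4.817 mg/L
k = ln2 / t½ = 0.693147 / 28.3 = 0.02449 h⁻¹
C = C₀ · e^(−k·t) = 4.817 × e^(−0.02449 × 40.1)
  = 4.817 × 0.3745 = 1.804 mg/L
Convert: 1.804 mg/L × 1000 = 1804 ng/mL

1800 ng/mL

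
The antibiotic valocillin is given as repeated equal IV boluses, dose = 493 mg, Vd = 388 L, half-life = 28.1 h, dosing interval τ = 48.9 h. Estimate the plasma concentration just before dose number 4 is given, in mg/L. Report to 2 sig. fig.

0.53 mg/L

C₀ per dose = Dose / Vd = 493 / 388 = 1.271 mg/L
k = ln2 / t½ = 0.693147 / 28.1 = 0.02467 h⁻¹
Fraction remaining after one interval: r = e^(−kτ) = e^(−0.02467 × 48.9) = 0.2993
Before dose 4, 3 doses have been given (aged 1τ, 2τ, 3τ).
C_trough = C₀ × (r + r² + … + r^3) = C₀ × r(1−r^3)/(1−r)
        = 1.271 × 0.2993 × (1 − 0.02681) / (1 − 0.2993) = 0.5283 mg/L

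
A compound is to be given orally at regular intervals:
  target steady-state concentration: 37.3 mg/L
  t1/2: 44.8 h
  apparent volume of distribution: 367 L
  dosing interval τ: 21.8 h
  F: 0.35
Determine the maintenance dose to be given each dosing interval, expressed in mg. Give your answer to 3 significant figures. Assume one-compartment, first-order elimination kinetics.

13200 mg

k = ln2 / t½ = 0.693147 / 44.8 = 0.01547 h⁻¹
CL = k × Vd = 0.01547 × 367 = 5.677 L/h
At steady state, F × (Dose/τ) = Css × CL.
Dose = Css × CL × τ / F = 37.3 × 5.677 × 21.8 / 0.35 = 13190 mg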